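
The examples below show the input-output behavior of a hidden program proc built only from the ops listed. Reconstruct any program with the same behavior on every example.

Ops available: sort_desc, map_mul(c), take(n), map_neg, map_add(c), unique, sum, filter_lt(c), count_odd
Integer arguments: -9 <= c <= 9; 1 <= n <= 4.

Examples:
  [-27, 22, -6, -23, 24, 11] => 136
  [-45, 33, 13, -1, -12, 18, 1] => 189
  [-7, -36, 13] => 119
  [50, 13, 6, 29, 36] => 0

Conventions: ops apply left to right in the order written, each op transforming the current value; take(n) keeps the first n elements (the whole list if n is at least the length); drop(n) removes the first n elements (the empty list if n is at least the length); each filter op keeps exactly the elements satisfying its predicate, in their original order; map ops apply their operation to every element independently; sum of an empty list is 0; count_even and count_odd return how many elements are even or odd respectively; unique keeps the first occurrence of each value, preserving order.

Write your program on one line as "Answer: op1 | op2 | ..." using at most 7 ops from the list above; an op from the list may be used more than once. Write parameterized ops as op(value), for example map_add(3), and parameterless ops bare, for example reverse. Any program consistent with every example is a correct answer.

filter_lt(-4) | map_add(9) | map_add(-1) | map_mul(-5) | map_add(-8) | sum

Check, running the answer program on each example:
  [-27, 22, -6, -23, 24, 11] -> [-27, -6, -23] -> [-18, 3, -14] -> [-19, 2, -15] -> [95, -10, 75] -> [87, -18, 67] -> 136
  [-45, 33, 13, -1, -12, 18, 1] -> [-45, -12] -> [-36, -3] -> [-37, -4] -> [185, 20] -> [177, 12] -> 189
  [-7, -36, 13] -> [-7, -36] -> [2, -27] -> [1, -28] -> [-5, 140] -> [-13, 132] -> 119
  [50, 13, 6, 29, 36] -> [] -> [] -> [] -> [] -> [] -> 0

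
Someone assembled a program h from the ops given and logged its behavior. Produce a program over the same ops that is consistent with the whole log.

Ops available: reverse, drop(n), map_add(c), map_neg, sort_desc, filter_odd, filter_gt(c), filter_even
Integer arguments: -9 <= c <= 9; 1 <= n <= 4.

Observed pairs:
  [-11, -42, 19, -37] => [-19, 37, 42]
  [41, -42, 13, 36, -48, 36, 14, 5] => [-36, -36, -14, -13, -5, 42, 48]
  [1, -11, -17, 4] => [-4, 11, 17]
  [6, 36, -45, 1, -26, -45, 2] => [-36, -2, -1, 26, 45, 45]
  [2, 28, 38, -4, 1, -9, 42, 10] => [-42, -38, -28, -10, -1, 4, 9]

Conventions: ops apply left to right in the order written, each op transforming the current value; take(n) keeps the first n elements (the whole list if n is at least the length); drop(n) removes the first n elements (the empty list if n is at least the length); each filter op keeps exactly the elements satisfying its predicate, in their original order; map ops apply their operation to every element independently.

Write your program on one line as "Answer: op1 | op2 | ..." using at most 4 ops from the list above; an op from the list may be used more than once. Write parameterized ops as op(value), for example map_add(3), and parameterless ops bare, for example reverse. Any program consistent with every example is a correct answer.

drop(1) | map_neg | sort_desc | reverse

Check, running the answer program on each example:
  [-11, -42, 19, -37] -> [-42, 19, -37] -> [42, -19, 37] -> [42, 37, -19] -> [-19, 37, 42]
  [41, -42, 13, 36, -48, 36, 14, 5] -> [-42, 13, 36, -48, 36, 14, 5] -> [42, -13, -36, 48, -36, -14, -5] -> [48, 42, -5, -13, -14, -36, -36] -> [-36, -36, -14, -13, -5, 42, 48]
  [1, -11, -17, 4] -> [-11, -17, 4] -> [11, 17, -4] -> [17, 11, -4] -> [-4, 11, 17]
  [6, 36, -45, 1, -26, -45, 2] -> [36, -45, 1, -26, -45, 2] -> [-36, 45, -1, 26, 45, -2] -> [45, 45, 26, -1, -2, -36] -> [-36, -2, -1, 26, 45, 45]
  [2, 28, 38, -4, 1, -9, 42, 10] -> [28, 38, -4, 1, -9, 42, 10] -> [-28, -38, 4, -1, 9, -42, -10] -> [9, 4, -1, -10, -28, -38, -42] -> [-42, -38, -28, -10, -1, 4, 9]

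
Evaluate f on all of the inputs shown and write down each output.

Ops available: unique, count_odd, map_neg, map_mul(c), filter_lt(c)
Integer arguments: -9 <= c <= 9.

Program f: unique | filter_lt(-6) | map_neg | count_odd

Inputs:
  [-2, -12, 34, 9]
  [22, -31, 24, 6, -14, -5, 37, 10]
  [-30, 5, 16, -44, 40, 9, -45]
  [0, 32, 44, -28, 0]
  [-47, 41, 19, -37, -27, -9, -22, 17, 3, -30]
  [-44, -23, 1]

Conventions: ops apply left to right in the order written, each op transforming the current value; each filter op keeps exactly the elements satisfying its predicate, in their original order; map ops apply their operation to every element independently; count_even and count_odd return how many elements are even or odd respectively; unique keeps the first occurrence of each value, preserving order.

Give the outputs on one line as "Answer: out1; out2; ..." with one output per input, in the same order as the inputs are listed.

0; 1; 1; 0; 4; 1

Execution, op by op:
  [-2, -12, 34, 9] -> [-2, -12, 34, 9] -> [-12] -> [12] -> 0
  [22, -31, 24, 6, -14, -5, 37, 10] -> [22, -31, 24, 6, -14, -5, 37, 10] -> [-31, -14] -> [31, 14] -> 1
  [-30, 5, 16, -44, 40, 9, -45] -> [-30, 5, 16, -44, 40, 9, -45] -> [-30, -44, -45] -> [30, 44, 45] -> 1
  [0, 32, 44, -28, 0] -> [0, 32, 44, -28] -> [-28] -> [28] -> 0
  [-47, 41, 19, -37, -27, -9, -22, 17, 3, -30] -> [-47, 41, 19, -37, -27, -9, -22, 17, 3, -30] -> [-47, -37, -27, -9, -22, -30] -> [47, 37, 27, 9, 22, 30] -> 4
  [-44, -23, 1] -> [-44, -23, 1] -> [-44, -23] -> [44, 23] -> 1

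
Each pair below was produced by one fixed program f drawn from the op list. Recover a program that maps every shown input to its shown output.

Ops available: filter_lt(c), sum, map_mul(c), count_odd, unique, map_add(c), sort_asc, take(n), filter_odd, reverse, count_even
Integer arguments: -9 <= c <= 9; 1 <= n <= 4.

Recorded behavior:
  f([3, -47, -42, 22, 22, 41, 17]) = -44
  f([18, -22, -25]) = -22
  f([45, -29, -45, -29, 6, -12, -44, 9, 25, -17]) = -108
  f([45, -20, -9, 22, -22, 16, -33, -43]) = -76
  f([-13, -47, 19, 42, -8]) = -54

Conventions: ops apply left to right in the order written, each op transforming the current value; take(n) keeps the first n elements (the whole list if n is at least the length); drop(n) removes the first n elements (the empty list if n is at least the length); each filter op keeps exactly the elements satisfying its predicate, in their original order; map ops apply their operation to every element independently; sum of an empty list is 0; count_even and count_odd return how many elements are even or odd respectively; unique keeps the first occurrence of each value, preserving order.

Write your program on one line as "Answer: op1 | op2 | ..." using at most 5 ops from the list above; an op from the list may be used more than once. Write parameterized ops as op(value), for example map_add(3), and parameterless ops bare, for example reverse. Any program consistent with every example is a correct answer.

filter_odd | reverse | filter_lt(-8) | map_add(3) | sum

Check, running the answer program on each example:
  [3, -47, -42, 22, 22, 41, 17] -> [3, -47, 41, 17] -> [17, 41, -47, 3] -> [-47] -> [-44] -> -44
  [18, -22, -25] -> [-25] -> [-25] -> [-25] -> [-22] -> -22
  [45, -29, -45, -29, 6, -12, -44, 9, 25, -17] -> [45, -29, -45, -29, 9, 25, -17] -> [-17, 25, 9, -29, -45, -29, 45] -> [-17, -29, -45, -29] -> [-14, -26, -42, -26] -> -108
  [45, -20, -9, 22, -22, 16, -33, -43] -> [45, -9, -33, -43] -> [-43, -33, -9, 45] -> [-43, -33, -9] -> [-40, -30, -6] -> -76
  [-13, -47, 19, 42, -8] -> [-13, -47, 19] -> [19, -47, -13] -> [-47, -13] -> [-44, -10] -> -54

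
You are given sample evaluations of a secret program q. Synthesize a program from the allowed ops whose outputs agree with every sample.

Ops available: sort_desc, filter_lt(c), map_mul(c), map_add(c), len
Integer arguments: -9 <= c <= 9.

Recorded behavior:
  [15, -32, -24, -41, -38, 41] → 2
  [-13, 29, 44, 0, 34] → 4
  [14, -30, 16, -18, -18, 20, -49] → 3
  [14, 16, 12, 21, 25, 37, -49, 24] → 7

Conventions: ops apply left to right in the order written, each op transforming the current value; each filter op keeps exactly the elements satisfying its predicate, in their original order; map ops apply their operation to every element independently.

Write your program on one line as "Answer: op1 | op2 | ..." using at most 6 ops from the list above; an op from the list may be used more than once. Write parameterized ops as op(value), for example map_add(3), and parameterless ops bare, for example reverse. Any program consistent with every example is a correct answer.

map_mul(-1) | map_add(-1) | filter_lt(9) | map_add(-3) | sort_desc | len

Check, running the answer program on each example:
  [15, -32, -24, -41, -38, 41] -> [-15, 32, 24, 41, 38, -41] -> [-16, 31, 23, 40, 37, -42] -> [-16, -42] -> [-19, -45] -> [-19, -45] -> 2
  [-13, 29, 44, 0, 34] -> [13, -29, -44, 0, -34] -> [12, -30, -45, -1, -35] -> [-30, -45, -1, -35] -> [-33, -48, -4, -38] -> [-4, -33, -38, -48] -> 4
  [14, -30, 16, -18, -18, 20, -49] -> [-14, 30, -16, 18, 18, -20, 49] -> [-15, 29, -17, 17, 17, -21, 48] -> [-15, -17, -21] -> [-18, -20, -24] -> [-18, -20, -24] -> 3
  [14, 16, 12, 21, 25, 37, -49, 24] -> [-14, -16, -12, -21, -25, -37, 49, -24] -> [-15, -17, -13, -22, -26, -38, 48, -25] -> [-15, -17, -13, -22, -26, -38, -25] -> [-18, -20, -16, -25, -29, -41, -28] -> [-16, -18, -20, -25, -28, -29, -41] -> 7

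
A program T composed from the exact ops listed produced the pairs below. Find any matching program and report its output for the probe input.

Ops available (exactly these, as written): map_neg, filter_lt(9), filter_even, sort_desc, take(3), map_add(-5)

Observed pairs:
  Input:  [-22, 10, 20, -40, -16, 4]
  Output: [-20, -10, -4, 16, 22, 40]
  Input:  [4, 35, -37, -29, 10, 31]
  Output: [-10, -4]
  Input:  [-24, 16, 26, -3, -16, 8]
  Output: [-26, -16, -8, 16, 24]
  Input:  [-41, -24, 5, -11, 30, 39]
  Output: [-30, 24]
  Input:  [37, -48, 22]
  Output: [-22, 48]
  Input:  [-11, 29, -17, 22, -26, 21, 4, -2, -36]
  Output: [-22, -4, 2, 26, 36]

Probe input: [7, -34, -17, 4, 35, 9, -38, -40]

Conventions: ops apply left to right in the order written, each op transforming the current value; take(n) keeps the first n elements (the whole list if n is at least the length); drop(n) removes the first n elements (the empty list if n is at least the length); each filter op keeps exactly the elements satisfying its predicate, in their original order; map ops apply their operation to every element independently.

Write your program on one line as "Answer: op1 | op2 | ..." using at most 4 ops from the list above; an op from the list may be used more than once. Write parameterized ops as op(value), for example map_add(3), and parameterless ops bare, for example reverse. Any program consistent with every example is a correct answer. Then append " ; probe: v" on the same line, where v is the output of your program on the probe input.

sort_desc | map_neg | filter_even ; probe: [-4, 34, 38, 40]

Check, running the answer program on each example:
  [-22, 10, 20, -40, -16, 4] -> [20, 10, 4, -16, -22, -40] -> [-20, -10, -4, 16, 22, 40] -> [-20, -10, -4, 16, 22, 40]
  [4, 35, -37, -29, 10, 31] -> [35, 31, 10, 4, -29, -37] -> [-35, -31, -10, -4, 29, 37] -> [-10, -4]
  [-24, 16, 26, -3, -16, 8] -> [26, 16, 8, -3, -16, -24] -> [-26, -16, -8, 3, 16, 24] -> [-26, -16, -8, 16, 24]
  [-41, -24, 5, -11, 30, 39] -> [39, 30, 5, -11, -24, -41] -> [-39, -30, -5, 11, 24, 41] -> [-30, 24]
  [37, -48, 22] -> [37, 22, -48] -> [-37, -22, 48] -> [-22, 48]
  [-11, 29, -17, 22, -26, 21, 4, -2, -36] -> [29, 22, 21, 4, -2, -11, -17, -26, -36] -> [-29, -22, -21, -4, 2, 11, 17, 26, 36] -> [-22, -4, 2, 26, 36]
  probe: [7, -34, -17, 4, 35, 9, -38, -40] -> [35, 9, 7, 4, -17, -34, -38, -40] -> [-35, -9, -7, -4, 17, 34, 38, 40] -> [-4, 34, 38, 40]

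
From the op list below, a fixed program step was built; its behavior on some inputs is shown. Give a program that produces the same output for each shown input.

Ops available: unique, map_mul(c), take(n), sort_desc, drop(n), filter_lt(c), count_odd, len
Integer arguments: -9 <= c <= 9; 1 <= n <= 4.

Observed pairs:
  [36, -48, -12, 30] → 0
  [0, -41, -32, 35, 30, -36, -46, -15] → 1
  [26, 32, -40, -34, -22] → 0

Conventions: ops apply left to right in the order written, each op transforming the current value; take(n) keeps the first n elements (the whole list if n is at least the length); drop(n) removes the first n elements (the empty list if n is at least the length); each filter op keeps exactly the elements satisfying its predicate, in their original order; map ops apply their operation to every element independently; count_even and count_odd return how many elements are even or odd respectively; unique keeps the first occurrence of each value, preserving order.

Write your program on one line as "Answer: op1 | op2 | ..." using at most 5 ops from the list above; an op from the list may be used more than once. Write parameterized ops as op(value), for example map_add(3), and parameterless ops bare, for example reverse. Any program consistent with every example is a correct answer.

drop(1) | take(4) | take(2) | count_odd

Check, running the answer program on each example:
  [36, -48, -12, 30] -> [-48, -12, 30] -> [-48, -12, 30] -> [-48, -12] -> 0
  [0, -41, -32, 35, 30, -36, -46, -15] -> [-41, -32, 35, 30, -36, -46, -15] -> [-41, -32, 35, 30] -> [-41, -32] -> 1
  [26, 32, -40, -34, -22] -> [32, -40, -34, -22] -> [32, -40, -34, -22] -> [32, -40] -> 0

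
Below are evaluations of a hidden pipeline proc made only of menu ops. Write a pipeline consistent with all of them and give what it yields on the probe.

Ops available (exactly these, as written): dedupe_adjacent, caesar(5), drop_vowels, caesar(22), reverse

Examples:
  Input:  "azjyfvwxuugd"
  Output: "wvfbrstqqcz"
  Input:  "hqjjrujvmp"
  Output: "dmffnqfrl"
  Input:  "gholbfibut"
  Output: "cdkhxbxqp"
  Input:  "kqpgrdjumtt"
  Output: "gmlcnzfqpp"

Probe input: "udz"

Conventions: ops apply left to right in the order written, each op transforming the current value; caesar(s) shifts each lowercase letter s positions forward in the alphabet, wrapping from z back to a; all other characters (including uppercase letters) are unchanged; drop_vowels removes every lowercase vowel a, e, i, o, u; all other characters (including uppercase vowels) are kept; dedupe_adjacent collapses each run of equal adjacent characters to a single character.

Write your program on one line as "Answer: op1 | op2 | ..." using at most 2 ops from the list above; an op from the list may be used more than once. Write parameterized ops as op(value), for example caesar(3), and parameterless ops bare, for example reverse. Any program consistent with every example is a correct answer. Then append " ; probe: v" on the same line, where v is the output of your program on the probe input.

caesar(22) | drop_vowels ; probe: "qzv"

Check, running the answer program on each example:
  "azjyfvwxuugd" -> "wvfubrstqqcz" -> "wvfbrstqqcz"
  "hqjjrujvmp" -> "dmffnqfril" -> "dmffnqfrl"
  "gholbfibut" -> "cdkhxbexqp" -> "cdkhxbxqp"
  "kqpgrdjumtt" -> "gmlcnzfqipp" -> "gmlcnzfqpp"
  probe: "udz" -> "qzv" -> "qzv"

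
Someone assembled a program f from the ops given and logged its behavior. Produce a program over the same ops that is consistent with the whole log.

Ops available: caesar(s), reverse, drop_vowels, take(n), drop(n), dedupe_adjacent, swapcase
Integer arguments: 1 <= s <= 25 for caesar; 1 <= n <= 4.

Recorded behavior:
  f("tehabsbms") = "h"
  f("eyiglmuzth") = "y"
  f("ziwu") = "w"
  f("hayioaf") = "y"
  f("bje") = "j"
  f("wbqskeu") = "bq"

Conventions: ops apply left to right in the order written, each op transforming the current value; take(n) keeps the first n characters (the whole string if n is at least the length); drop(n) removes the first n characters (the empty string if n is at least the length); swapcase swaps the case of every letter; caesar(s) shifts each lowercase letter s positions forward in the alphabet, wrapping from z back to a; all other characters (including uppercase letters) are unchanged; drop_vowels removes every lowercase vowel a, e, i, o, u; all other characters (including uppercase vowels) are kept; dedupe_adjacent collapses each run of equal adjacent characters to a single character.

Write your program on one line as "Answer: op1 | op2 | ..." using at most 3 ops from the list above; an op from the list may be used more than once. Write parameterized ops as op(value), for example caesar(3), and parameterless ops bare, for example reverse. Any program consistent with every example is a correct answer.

drop(1) | take(2) | drop_vowels

Check, running the answer program on each example:
  "tehabsbms" -> "ehabsbms" -> "eh" -> "h"
  "eyiglmuzth" -> "yiglmuzth" -> "yi" -> "y"
  "ziwu" -> "iwu" -> "iw" -> "w"
  "hayioaf" -> "ayioaf" -> "ay" -> "y"
  "bje" -> "je" -> "je" -> "j"
  "wbqskeu" -> "bqskeu" -> "bq" -> "bq"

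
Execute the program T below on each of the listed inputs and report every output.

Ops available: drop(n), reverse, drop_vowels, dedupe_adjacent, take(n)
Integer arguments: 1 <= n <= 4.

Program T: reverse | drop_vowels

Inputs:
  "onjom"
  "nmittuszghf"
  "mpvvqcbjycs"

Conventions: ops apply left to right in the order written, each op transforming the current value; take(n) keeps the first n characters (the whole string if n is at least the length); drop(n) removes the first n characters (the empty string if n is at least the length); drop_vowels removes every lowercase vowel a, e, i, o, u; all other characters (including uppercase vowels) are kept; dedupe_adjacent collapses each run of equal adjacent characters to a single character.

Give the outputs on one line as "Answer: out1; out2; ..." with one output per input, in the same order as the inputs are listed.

Execution, op by op:
  "onjom" -> "mojno" -> "mjn"
  "nmittuszghf" -> "fhgzsuttimn" -> "fhgzsttmn"
  "mpvvqcbjycs" -> "scyjbcqvvpm" -> "scyjbcqvvpm"

"mjn"; "fhgzsttmn"; "scyjbcqvvpm"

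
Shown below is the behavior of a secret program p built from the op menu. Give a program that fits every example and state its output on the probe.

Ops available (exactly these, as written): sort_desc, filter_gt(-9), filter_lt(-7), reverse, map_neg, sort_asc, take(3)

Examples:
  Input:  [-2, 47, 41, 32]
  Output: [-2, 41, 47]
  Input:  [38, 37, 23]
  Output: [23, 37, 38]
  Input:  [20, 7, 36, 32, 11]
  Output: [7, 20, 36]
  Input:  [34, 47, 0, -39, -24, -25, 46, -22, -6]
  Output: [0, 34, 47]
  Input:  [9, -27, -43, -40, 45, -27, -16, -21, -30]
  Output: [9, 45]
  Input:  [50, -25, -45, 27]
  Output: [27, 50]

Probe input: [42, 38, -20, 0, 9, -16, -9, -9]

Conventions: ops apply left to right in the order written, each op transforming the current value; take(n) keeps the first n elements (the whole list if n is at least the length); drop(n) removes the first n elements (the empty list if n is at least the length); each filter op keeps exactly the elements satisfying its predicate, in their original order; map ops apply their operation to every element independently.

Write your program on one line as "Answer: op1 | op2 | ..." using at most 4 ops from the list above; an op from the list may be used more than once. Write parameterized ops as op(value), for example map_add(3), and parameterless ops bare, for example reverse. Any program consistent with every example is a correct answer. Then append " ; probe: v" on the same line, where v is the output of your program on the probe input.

filter_gt(-9) | take(3) | sort_asc ; probe: [0, 38, 42]

Check, running the answer program on each example:
  [-2, 47, 41, 32] -> [-2, 47, 41, 32] -> [-2, 47, 41] -> [-2, 41, 47]
  [38, 37, 23] -> [38, 37, 23] -> [38, 37, 23] -> [23, 37, 38]
  [20, 7, 36, 32, 11] -> [20, 7, 36, 32, 11] -> [20, 7, 36] -> [7, 20, 36]
  [34, 47, 0, -39, -24, -25, 46, -22, -6] -> [34, 47, 0, 46, -6] -> [34, 47, 0] -> [0, 34, 47]
  [9, -27, -43, -40, 45, -27, -16, -21, -30] -> [9, 45] -> [9, 45] -> [9, 45]
  [50, -25, -45, 27] -> [50, 27] -> [50, 27] -> [27, 50]
  probe: [42, 38, -20, 0, 9, -16, -9, -9] -> [42, 38, 0, 9] -> [42, 38, 0] -> [0, 38, 42]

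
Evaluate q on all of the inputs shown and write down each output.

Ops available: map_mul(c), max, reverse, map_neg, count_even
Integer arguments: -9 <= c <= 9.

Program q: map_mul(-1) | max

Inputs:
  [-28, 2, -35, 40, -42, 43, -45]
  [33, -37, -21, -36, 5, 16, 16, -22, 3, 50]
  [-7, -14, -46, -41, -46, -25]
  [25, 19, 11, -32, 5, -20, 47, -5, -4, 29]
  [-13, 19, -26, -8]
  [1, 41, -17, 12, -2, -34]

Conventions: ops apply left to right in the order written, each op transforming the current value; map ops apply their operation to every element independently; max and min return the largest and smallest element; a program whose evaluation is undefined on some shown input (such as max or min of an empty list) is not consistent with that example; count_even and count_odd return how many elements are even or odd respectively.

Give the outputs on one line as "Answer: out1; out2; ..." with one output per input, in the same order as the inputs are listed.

Execution, op by op:
  [-28, 2, -35, 40, -42, 43, -45] -> [28, -2, 35, -40, 42, -43, 45] -> 45
  [33, -37, -21, -36, 5, 16, 16, -22, 3, 50] -> [-33, 37, 21, 36, -5, -16, -16, 22, -3, -50] -> 37
  [-7, -14, -46, -41, -46, -25] -> [7, 14, 46, 41, 46, 25] -> 46
  [25, 19, 11, -32, 5, -20, 47, -5, -4, 29] -> [-25, -19, -11, 32, -5, 20, -47, 5, 4, -29] -> 32
  [-13, 19, -26, -8] -> [13, -19, 26, 8] -> 26
  [1, 41, -17, 12, -2, -34] -> [-1, -41, 17, -12, 2, 34] -> 34

45; 37; 46; 32; 26; 34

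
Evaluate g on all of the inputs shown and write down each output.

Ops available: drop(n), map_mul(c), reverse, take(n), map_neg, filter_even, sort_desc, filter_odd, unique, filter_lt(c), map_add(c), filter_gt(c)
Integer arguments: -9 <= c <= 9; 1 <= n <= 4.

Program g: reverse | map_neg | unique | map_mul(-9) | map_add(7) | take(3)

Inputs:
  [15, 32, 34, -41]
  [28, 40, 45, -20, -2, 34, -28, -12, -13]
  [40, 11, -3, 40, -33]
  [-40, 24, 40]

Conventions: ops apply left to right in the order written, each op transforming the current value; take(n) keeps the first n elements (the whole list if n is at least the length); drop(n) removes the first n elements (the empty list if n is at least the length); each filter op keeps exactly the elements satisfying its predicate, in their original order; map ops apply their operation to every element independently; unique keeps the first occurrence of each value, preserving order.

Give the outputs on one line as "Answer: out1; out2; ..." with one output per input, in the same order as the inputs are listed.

[-362, 313, 295]; [-110, -101, -245]; [-290, 367, -20]; [367, 223, -353]

Execution, op by op:
  [15, 32, 34, -41] -> [-41, 34, 32, 15] -> [41, -34, -32, -15] -> [41, -34, -32, -15] -> [-369, 306, 288, 135] -> [-362, 313, 295, 142] -> [-362, 313, 295]
  [28, 40, 45, -20, -2, 34, -28, -12, -13] -> [-13, -12, -28, 34, -2, -20, 45, 40, 28] -> [13, 12, 28, -34, 2, 20, -45, -40, -28] -> [13, 12, 28, -34, 2, 20, -45, -40, -28] -> [-117, -108, -252, 306, -18, -180, 405, 360, 252] -> [-110, -101, -245, 313, -11, -173, 412, 367, 259] -> [-110, -101, -245]
  [40, 11, -3, 40, -33] -> [-33, 40, -3, 11, 40] -> [33, -40, 3, -11, -40] -> [33, -40, 3, -11] -> [-297, 360, -27, 99] -> [-290, 367, -20, 106] -> [-290, 367, -20]
  [-40, 24, 40] -> [40, 24, -40] -> [-40, -24, 40] -> [-40, -24, 40] -> [360, 216, -360] -> [367, 223, -353] -> [367, 223, -353]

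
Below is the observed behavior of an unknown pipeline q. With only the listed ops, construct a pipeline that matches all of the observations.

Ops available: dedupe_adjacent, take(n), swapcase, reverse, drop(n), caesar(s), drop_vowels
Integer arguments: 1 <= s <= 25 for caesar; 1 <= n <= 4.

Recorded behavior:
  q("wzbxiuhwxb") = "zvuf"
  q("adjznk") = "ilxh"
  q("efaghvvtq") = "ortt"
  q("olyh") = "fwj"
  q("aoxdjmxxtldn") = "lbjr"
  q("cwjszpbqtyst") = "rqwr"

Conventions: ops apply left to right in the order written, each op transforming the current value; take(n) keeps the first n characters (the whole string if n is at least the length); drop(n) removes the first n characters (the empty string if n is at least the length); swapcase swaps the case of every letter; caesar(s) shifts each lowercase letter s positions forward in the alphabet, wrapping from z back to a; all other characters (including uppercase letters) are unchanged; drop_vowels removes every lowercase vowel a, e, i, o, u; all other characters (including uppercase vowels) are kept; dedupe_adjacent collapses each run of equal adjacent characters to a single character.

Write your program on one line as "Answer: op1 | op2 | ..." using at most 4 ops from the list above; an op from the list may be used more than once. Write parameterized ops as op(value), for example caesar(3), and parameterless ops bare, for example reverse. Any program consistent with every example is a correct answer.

drop_vowels | caesar(24) | reverse | take(4)

Check, running the answer program on each example:
  "wzbxiuhwxb" -> "wzbxhwxb" -> "uxzvfuvz" -> "zvufvzxu" -> "zvuf"
  "adjznk" -> "djznk" -> "bhxli" -> "ilxhb" -> "ilxh"
  "efaghvvtq" -> "fghvvtq" -> "defttro" -> "orttfed" -> "ortt"
  "olyh" -> "lyh" -> "jwf" -> "fwj" -> "fwj"
  "aoxdjmxxtldn" -> "xdjmxxtldn" -> "vbhkvvrjbl" -> "lbjrvvkhbv" -> "lbjr"
  "cwjszpbqtyst" -> "cwjszpbqtyst" -> "auhqxnzorwqr" -> "rqwroznxqhua" -> "rqwr"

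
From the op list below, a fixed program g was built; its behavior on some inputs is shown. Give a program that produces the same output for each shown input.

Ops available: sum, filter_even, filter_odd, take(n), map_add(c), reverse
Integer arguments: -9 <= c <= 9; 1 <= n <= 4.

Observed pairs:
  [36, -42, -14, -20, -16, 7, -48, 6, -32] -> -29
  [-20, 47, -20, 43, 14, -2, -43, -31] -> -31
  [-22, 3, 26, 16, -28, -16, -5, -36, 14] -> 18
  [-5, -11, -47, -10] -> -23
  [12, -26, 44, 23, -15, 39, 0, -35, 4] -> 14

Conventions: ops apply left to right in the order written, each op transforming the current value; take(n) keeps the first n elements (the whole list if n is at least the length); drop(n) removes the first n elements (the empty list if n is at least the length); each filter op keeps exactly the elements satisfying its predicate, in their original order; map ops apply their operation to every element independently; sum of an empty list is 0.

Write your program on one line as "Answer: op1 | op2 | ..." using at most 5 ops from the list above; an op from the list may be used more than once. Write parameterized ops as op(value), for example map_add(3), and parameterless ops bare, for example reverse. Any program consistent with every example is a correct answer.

map_add(6) | reverse | map_add(9) | take(3) | sum

Check, running the answer program on each example:
  [36, -42, -14, -20, -16, 7, -48, 6, -32] -> [42, -36, -8, -14, -10, 13, -42, 12, -26] -> [-26, 12, -42, 13, -10, -14, -8, -36, 42] -> [-17, 21, -33, 22, -1, -5, 1, -27, 51] -> [-17, 21, -33] -> -29
  [-20, 47, -20, 43, 14, -2, -43, -31] -> [-14, 53, -14, 49, 20, 4, -37, -25] -> [-25, -37, 4, 20, 49, -14, 53, -14] -> [-16, -28, 13, 29, 58, -5, 62, -5] -> [-16, -28, 13] -> -31
  [-22, 3, 26, 16, -28, -16, -5, -36, 14] -> [-16, 9, 32, 22, -22, -10, 1, -30, 20] -> [20, -30, 1, -10, -22, 22, 32, 9, -16] -> [29, -21, 10, -1, -13, 31, 41, 18, -7] -> [29, -21, 10] -> 18
  [-5, -11, -47, -10] -> [1, -5, -41, -4] -> [-4, -41, -5, 1] -> [5, -32, 4, 10] -> [5, -32, 4] -> -23
  [12, -26, 44, 23, -15, 39, 0, -35, 4] -> [18, -20, 50, 29, -9, 45, 6, -29, 10] -> [10, -29, 6, 45, -9, 29, 50, -20, 18] -> [19, -20, 15, 54, 0, 38, 59, -11, 27] -> [19, -20, 15] -> 14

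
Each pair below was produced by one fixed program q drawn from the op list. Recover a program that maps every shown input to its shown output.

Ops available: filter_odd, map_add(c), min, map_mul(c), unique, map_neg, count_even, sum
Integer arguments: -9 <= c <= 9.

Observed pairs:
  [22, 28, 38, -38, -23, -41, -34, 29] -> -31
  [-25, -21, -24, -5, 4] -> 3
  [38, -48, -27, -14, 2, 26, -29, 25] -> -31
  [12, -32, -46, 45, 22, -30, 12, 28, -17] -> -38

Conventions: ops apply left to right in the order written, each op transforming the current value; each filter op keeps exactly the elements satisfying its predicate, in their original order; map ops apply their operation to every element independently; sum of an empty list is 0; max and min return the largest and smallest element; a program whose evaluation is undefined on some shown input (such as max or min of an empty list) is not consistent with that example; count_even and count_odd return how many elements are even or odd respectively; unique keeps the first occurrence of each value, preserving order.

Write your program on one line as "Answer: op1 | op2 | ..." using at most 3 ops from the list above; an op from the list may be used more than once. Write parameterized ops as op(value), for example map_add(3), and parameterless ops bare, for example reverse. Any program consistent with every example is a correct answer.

map_add(-7) | map_neg | min

Check, running the answer program on each example:
  [22, 28, 38, -38, -23, -41, -34, 29] -> [15, 21, 31, -45, -30, -48, -41, 22] -> [-15, -21, -31, 45, 30, 48, 41, -22] -> -31
  [-25, -21, -24, -5, 4] -> [-32, -28, -31, -12, -3] -> [32, 28, 31, 12, 3] -> 3
  [38, -48, -27, -14, 2, 26, -29, 25] -> [31, -55, -34, -21, -5, 19, -36, 18] -> [-31, 55, 34, 21, 5, -19, 36, -18] -> -31
  [12, -32, -46, 45, 22, -30, 12, 28, -17] -> [5, -39, -53, 38, 15, -37, 5, 21, -24] -> [-5, 39, 53, -38, -15, 37, -5, -21, 24] -> -38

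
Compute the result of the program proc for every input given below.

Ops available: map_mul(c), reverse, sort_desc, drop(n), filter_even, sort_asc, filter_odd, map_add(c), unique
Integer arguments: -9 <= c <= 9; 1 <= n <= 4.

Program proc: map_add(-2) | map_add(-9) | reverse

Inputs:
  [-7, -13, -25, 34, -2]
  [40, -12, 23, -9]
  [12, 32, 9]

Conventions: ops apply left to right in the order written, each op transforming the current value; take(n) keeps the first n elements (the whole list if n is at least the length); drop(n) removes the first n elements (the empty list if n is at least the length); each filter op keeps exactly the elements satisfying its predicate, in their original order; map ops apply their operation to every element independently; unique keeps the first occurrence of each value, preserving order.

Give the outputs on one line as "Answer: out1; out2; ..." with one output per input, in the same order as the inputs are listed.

Execution, op by op:
  [-7, -13, -25, 34, -2] -> [-9, -15, -27, 32, -4] -> [-18, -24, -36, 23, -13] -> [-13, 23, -36, -24, -18]
  [40, -12, 23, -9] -> [38, -14, 21, -11] -> [29, -23, 12, -20] -> [-20, 12, -23, 29]
  [12, 32, 9] -> [10, 30, 7] -> [1, 21, -2] -> [-2, 21, 1]

[-13, 23, -36, -24, -18]; [-20, 12, -23, 29]; [-2, 21, 1]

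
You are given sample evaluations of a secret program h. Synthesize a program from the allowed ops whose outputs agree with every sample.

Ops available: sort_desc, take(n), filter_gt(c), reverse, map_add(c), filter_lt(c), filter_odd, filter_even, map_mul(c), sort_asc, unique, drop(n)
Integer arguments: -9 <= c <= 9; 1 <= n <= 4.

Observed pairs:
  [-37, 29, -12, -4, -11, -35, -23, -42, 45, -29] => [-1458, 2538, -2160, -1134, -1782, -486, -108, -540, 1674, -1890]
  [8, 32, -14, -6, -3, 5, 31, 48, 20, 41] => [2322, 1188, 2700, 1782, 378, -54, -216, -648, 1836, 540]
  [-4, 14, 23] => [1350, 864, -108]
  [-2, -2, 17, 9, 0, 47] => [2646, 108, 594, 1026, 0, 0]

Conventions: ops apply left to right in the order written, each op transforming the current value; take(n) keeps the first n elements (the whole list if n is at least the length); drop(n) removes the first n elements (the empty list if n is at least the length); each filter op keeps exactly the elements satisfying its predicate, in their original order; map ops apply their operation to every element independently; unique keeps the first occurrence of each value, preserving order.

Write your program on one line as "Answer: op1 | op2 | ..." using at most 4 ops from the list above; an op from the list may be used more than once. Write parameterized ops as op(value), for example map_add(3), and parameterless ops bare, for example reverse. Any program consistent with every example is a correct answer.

reverse | map_add(2) | map_mul(6) | map_mul(9)

Check, running the answer program on each example:
  [-37, 29, -12, -4, -11, -35, -23, -42, 45, -29] -> [-29, 45, -42, -23, -35, -11, -4, -12, 29, -37] -> [-27, 47, -40, -21, -33, -9, -2, -10, 31, -35] -> [-162, 282, -240, -126, -198, -54, -12, -60, 186, -210] -> [-1458, 2538, -2160, -1134, -1782, -486, -108, -540, 1674, -1890]
  [8, 32, -14, -6, -3, 5, 31, 48, 20, 41] -> [41, 20, 48, 31, 5, -3, -6, -14, 32, 8] -> [43, 22, 50, 33, 7, -1, -4, -12, 34, 10] -> [258, 132, 300, 198, 42, -6, -24, -72, 204, 60] -> [2322, 1188, 2700, 1782, 378, -54, -216, -648, 1836, 540]
  [-4, 14, 23] -> [23, 14, -4] -> [25, 16, -2] -> [150, 96, -12] -> [1350, 864, -108]
  [-2, -2, 17, 9, 0, 47] -> [47, 0, 9, 17, -2, -2] -> [49, 2, 11, 19, 0, 0] -> [294, 12, 66, 114, 0, 0] -> [2646, 108, 594, 1026, 0, 0]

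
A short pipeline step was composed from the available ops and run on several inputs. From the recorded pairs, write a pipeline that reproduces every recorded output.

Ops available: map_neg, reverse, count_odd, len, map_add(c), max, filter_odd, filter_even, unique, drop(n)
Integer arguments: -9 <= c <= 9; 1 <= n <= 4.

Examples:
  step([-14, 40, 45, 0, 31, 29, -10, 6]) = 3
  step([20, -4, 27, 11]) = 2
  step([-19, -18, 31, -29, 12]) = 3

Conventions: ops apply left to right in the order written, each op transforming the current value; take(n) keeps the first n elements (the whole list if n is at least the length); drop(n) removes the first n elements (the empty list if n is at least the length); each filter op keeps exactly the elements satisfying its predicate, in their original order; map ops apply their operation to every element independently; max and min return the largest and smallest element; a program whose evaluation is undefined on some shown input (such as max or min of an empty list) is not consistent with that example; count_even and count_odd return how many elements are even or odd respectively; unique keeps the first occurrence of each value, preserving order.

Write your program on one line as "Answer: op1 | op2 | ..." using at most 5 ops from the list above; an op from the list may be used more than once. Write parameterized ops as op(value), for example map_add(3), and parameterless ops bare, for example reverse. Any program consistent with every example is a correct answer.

map_add(-8) | reverse | filter_odd | len

Check, running the answer program on each example:
  [-14, 40, 45, 0, 31, 29, -10, 6] -> [-22, 32, 37, -8, 23, 21, -18, -2] -> [-2, -18, 21, 23, -8, 37, 32, -22] -> [21, 23, 37] -> 3
  [20, -4, 27, 11] -> [12, -12, 19, 3] -> [3, 19, -12, 12] -> [3, 19] -> 2
  [-19, -18, 31, -29, 12] -> [-27, -26, 23, -37, 4] -> [4, -37, 23, -26, -27] -> [-37, 23, -27] -> 3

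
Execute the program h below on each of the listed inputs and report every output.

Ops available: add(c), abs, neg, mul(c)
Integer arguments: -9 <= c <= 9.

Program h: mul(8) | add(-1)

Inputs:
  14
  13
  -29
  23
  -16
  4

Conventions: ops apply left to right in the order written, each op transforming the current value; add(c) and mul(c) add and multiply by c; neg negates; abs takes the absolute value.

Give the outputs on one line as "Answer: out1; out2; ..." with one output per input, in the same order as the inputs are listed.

111; 103; -233; 183; -129; 31

Execution, op by op:
  14 -> 112 -> 111
  13 -> 104 -> 103
  -29 -> -232 -> -233
  23 -> 184 -> 183
  -16 -> -128 -> -129
  4 -> 32 -> 31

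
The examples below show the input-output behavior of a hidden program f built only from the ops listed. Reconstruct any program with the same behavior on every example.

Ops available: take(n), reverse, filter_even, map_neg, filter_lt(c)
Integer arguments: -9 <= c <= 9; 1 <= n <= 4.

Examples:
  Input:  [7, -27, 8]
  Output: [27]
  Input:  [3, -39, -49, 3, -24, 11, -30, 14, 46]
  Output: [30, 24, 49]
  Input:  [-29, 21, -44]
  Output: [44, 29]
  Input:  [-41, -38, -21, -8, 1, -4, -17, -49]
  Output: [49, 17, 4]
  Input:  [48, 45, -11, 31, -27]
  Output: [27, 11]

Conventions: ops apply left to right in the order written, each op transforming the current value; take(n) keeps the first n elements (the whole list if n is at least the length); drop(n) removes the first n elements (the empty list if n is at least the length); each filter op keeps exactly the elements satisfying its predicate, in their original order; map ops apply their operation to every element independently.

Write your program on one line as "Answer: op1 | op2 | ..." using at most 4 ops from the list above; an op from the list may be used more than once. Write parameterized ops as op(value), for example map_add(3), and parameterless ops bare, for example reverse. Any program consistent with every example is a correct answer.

reverse | filter_lt(-2) | map_neg | take(3)

Check, running the answer program on each example:
  [7, -27, 8] -> [8, -27, 7] -> [-27] -> [27] -> [27]
  [3, -39, -49, 3, -24, 11, -30, 14, 46] -> [46, 14, -30, 11, -24, 3, -49, -39, 3] -> [-30, -24, -49, -39] -> [30, 24, 49, 39] -> [30, 24, 49]
  [-29, 21, -44] -> [-44, 21, -29] -> [-44, -29] -> [44, 29] -> [44, 29]
  [-41, -38, -21, -8, 1, -4, -17, -49] -> [-49, -17, -4, 1, -8, -21, -38, -41] -> [-49, -17, -4, -8, -21, -38, -41] -> [49, 17, 4, 8, 21, 38, 41] -> [49, 17, 4]
  [48, 45, -11, 31, -27] -> [-27, 31, -11, 45, 48] -> [-27, -11] -> [27, 11] -> [27, 11]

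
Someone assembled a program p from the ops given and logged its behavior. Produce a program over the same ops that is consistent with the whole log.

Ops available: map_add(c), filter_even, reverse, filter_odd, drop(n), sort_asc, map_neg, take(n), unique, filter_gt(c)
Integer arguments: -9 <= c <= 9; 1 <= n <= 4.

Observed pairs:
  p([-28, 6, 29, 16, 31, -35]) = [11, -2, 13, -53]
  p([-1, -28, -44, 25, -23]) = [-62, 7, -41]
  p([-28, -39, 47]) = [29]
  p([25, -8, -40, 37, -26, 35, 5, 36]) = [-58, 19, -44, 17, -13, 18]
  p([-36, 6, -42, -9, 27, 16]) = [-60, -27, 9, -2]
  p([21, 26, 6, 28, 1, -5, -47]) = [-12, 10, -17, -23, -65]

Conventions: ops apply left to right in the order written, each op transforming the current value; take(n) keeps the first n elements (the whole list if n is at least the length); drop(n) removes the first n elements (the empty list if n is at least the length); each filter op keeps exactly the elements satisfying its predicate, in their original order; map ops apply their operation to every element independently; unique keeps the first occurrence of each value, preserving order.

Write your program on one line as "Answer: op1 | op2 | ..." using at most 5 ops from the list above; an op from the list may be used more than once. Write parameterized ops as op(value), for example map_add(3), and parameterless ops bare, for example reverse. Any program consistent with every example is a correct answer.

map_add(-3) | drop(2) | map_add(-6) | map_add(-9)

Check, running the answer program on each example:
  [-28, 6, 29, 16, 31, -35] -> [-31, 3, 26, 13, 28, -38] -> [26, 13, 28, -38] -> [20, 7, 22, -44] -> [11, -2, 13, -53]
  [-1, -28, -44, 25, -23] -> [-4, -31, -47, 22, -26] -> [-47, 22, -26] -> [-53, 16, -32] -> [-62, 7, -41]
  [-28, -39, 47] -> [-31, -42, 44] -> [44] -> [38] -> [29]
  [25, -8, -40, 37, -26, 35, 5, 36] -> [22, -11, -43, 34, -29, 32, 2, 33] -> [-43, 34, -29, 32, 2, 33] -> [-49, 28, -35, 26, -4, 27] -> [-58, 19, -44, 17, -13, 18]
  [-36, 6, -42, -9, 27, 16] -> [-39, 3, -45, -12, 24, 13] -> [-45, -12, 24, 13] -> [-51, -18, 18, 7] -> [-60, -27, 9, -2]
  [21, 26, 6, 28, 1, -5, -47] -> [18, 23, 3, 25, -2, -8, -50] -> [3, 25, -2, -8, -50] -> [-3, 19, -8, -14, -56] -> [-12, 10, -17, -23, -65]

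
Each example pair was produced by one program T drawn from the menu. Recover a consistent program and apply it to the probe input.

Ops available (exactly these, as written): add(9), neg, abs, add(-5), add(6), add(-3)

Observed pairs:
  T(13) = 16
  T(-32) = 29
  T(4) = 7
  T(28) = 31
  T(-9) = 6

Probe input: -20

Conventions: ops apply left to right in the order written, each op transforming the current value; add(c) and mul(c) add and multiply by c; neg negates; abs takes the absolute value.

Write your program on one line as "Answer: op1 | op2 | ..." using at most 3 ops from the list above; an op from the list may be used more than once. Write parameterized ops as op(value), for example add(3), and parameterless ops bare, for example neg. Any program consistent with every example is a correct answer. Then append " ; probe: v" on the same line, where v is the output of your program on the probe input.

neg | add(-3) | abs ; probe: 17

Check, running the answer program on each example:
  13 -> -13 -> -16 -> 16
  -32 -> 32 -> 29 -> 29
  4 -> -4 -> -7 -> 7
  28 -> -28 -> -31 -> 31
  -9 -> 9 -> 6 -> 6
  probe: -20 -> 20 -> 17 -> 17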